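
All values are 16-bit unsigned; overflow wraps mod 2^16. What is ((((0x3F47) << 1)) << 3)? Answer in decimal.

0x3F47 = 0011111101000111
→ << 1 (mod 2^16) → 0111111010001110 = 32398
→ << 3 (mod 2^16) → 1111010001110000 = 62576

62576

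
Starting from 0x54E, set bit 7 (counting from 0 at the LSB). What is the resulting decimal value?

x = 010101001110
bit 7 is currently 0; set it via x | (1 << 7) = x | 128
→ 010111001110 = 1486

1486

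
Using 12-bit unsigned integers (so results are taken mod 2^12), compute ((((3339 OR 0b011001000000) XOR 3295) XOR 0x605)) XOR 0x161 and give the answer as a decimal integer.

1264

3339 = 110100001011
0b011001000000 = 011001000000
→ OR → 111101001011 = 3915
3295 = 110011011111
→ XOR → 001110010100 = 916
0x605 = 011000000101
→ XOR → 010110010001 = 1425
0x161 = 000101100001
→ XOR → 010011110000 = 1264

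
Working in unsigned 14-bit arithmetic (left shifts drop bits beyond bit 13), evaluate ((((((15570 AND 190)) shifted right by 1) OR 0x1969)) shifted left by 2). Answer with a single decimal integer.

15570 = 11110011010010
190 = 00000010111110
→ AND → 00000010010010 = 146
→ shifted right by 1 → 00000001001001 = 73
0x1969 = 01100101101001
→ OR → 01100101101001 = 6505
→ shifted left by 2 (mod 2^14) → 10010110100100 = 9636

9636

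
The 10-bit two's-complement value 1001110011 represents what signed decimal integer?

pattern = 1001110011 (MSB is 1 ⇒ negative)
Invert: 0110001100, add 1 → 0110001101 = 397, so the value is -397.
(Equivalently: 627 - 2^10 = 627 - 1024 = -397.)

-397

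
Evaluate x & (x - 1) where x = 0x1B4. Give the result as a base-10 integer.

432

x = 110110100 = 436
x - 1 = 110110011
AND   = 110110000 = 432
(x & (x - 1) clears the lowest set bit of x.)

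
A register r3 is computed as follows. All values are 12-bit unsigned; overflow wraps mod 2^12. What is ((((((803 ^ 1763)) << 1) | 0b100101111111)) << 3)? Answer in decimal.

803 = 001100100011
1763 = 011011100011
→ ^ → 010111000000 = 1472
→ << 1 (mod 2^12) → 101110000000 = 2944
0b100101111111 = 100101111111
→ | → 101111111111 = 3071
→ << 3 (mod 2^12) → 111111111000 = 4088

4088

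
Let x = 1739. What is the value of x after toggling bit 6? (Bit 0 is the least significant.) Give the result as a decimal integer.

1675

x = 00011011001011
bit 6 is currently 1; toggle it via x ^ (1 << 6) = x ^ 64
→ 00011010001011 = 1675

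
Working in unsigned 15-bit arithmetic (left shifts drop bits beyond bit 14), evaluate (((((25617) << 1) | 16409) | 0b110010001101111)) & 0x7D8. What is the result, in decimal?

25617 = 110010000010001
→ << 1 (mod 2^15) → 100100000100010 = 18466
16409 = 100000000011001
→ | → 100100000111011 = 18491
0b110010001101111 = 110010001101111
→ | → 110110001111111 = 27775
0x7D8 = 000011111011000
→ & → 000010001011000 = 1112

1112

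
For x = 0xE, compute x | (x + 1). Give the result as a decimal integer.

15

x = 1110 = 14
x + 1 = 1111
OR    = 1111 = 15
(x | (x + 1) sets the lowest cleared bit.)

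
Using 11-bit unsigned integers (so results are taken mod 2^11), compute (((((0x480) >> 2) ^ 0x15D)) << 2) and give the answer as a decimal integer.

0x480 = 10010000000
→ >> 2 → 00100100000 = 288
0x15D = 00101011101
→ ^ → 00001111101 = 125
→ << 2 (mod 2^11) → 00111110100 = 500

500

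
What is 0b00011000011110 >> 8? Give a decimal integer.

6

x = 11000011110
shift right by 8 → 00000000110 = 6
(equivalently, floor(1566 / 256))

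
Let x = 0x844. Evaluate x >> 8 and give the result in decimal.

8

0x844 = 100001000100
shift right by 8 → 000000001000 = 8
(equivalently, floor(2116 / 256))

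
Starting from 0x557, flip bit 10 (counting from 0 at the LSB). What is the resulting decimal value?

x = 10101010111
bit 10 is currently 1; toggle it via x ^ (1 << 10) = x ^ 1024
→ 00101010111 = 343

343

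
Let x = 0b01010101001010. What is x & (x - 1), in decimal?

x = 1010101001010 = 5450
x - 1 = 1010101001001
AND   = 1010101001000 = 5448
(x & (x - 1) clears the lowest set bit of x.)

5448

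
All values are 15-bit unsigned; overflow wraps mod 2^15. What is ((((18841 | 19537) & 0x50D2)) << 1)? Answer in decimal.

18841 = 100100110011001
19537 = 100110001010001
→ | → 100110111011001 = 19929
0x50D2 = 101000011010010
→ & → 100000011010000 = 16592
→ << 1 (mod 2^15) → 000000110100000 = 416

416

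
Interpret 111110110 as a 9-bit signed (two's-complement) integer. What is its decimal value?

-10

pattern = 111110110 (MSB is 1 ⇒ negative)
Invert: 000001001, add 1 → 000001010 = 10, so the value is -10.
(Equivalently: 502 - 2^9 = 502 - 512 = -10.)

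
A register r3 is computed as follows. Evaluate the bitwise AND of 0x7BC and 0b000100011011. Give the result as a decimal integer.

280

0x7BC = 11110111100
b = 00100011011
AND → 00100011000 = 280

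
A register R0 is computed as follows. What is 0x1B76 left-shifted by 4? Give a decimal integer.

0x1B76 = 00001101101110110
shift left by 4 → 11011011101100000 = 112480
(equivalently, 7030 × 2^4 = 7030 × 16)

112480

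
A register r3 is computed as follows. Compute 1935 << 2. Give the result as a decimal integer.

1935 = 0011110001111
shift left by 2 → 1111000111100 = 7740
(equivalently, 1935 × 2^2 = 1935 × 4)

7740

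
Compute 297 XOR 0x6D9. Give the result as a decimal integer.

2032

297 = 00100101001
0x6D9 = 11011011001
XOR → 11111110000 = 2032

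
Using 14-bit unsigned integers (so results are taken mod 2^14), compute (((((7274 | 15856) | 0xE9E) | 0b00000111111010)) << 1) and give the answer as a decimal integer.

7274 = 01110001101010
15856 = 11110111110000
→ | → 11110111111010 = 15866
0xE9E = 00111010011110
→ | → 11111111111110 = 16382
0b00000111111010 = 00000111111010
→ | → 11111111111110 = 16382
→ << 1 (mod 2^14) → 11111111111100 = 16380

16380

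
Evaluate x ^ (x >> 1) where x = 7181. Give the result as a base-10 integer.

x = 1110000001101 = 7181
x>>1 = 0111000000110
XOR  = 1001000001011 = 4619
(x ^ (x >> 1) gives the standard binary-reflected Gray code of x.)

4619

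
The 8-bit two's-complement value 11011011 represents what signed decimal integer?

-37

pattern = 11011011 (MSB is 1 ⇒ negative)
Invert: 00100100, add 1 → 00100101 = 37, so the value is -37.
(Equivalently: 219 - 2^8 = 219 - 256 = -37.)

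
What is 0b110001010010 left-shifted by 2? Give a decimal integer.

12616

x = 00110001010010
shift left by 2 → 11000101001000 = 12616
(equivalently, 3154 × 2^2 = 3154 × 4)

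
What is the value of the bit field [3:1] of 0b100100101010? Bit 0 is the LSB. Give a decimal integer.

5

v = 100100101010
Shift right by 1: 10010010101
Mask low 3 bits: 101 = 5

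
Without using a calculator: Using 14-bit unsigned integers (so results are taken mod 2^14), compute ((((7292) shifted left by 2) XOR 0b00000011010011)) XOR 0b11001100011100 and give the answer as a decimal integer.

7292 = 01110001111100
→ shifted left by 2 (mod 2^14) → 11000111110000 = 12784
0b00000011010011 = 00000011010011
→ XOR → 11000100100011 = 12579
0b11001100011100 = 11001100011100
→ XOR → 00001000111111 = 575

575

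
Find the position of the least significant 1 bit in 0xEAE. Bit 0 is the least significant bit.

0xEAE = 111010101110
Trailing zeros: 1, so the lowest set bit is bit 1 (value 2).

1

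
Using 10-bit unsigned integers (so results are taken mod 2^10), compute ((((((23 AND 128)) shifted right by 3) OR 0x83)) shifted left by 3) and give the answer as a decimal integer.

23 = 0000010111
128 = 0010000000
→ AND → 0000000000 = 0
→ shifted right by 3 → 0000000000 = 0
0x83 = 0010000011
→ OR → 0010000011 = 131
→ shifted left by 3 (mod 2^10) → 0000011000 = 24

24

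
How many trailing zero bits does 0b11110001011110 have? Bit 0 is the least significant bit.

0b11110001011110 = 11110001011110
Trailing zeros: 1, so the lowest set bit is bit 1 (value 2).

1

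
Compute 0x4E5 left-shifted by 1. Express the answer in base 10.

2506

0x4E5 = 010011100101
shift left by 1 → 100111001010 = 2506
(equivalently, 1253 × 2^1 = 1253 × 2)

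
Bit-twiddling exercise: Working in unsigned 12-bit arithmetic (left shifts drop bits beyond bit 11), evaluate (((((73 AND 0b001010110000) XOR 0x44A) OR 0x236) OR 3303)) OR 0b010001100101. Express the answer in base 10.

3839

73 = 000001001001
0b001010110000 = 001010110000
→ AND → 000000000000 = 0
0x44A = 010001001010
→ XOR → 010001001010 = 1098
0x236 = 001000110110
→ OR → 011001111110 = 1662
3303 = 110011100111
→ OR → 111011111111 = 3839
0b010001100101 = 010001100101
→ OR → 111011111111 = 3839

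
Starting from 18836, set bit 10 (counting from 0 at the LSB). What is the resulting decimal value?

19860

x = 0100100110010100
bit 10 is currently 0; set it via x | (1 << 10) = x | 1024
→ 0100110110010100 = 19860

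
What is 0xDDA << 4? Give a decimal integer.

0xDDA = 0000110111011010
shift left by 4 → 1101110110100000 = 56736
(equivalently, 3546 × 2^4 = 3546 × 16)

56736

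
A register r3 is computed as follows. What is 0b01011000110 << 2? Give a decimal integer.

x = 001011000110
shift left by 2 → 101100011000 = 2840
(equivalently, 710 × 2^2 = 710 × 4)

2840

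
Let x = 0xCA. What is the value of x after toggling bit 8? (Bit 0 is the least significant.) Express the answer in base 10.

458

x = 011001010
bit 8 is currently 0; toggle it via x ^ (1 << 8) = x ^ 256
→ 111001010 = 458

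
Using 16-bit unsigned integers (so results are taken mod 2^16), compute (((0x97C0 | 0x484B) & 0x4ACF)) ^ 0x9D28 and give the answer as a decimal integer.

0x97C0 = 1001011111000000
0x484B = 0100100001001011
→ | → 1101111111001011 = 57291
0x4ACF = 0100101011001111
→ & → 0100101011001011 = 19147
0x9D28 = 1001110100101000
→ ^ → 1101011111100011 = 55267

55267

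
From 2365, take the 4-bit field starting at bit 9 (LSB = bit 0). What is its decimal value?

v = 0100100111101
Shift right by 9: 0100
Mask low 4 bits: 0100 = 4

4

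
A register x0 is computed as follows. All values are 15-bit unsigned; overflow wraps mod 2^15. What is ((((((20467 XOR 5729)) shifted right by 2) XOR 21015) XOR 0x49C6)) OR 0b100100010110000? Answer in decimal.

19893

20467 = 100111111110011
5729 = 001011001100001
→ XOR → 101100110010010 = 22930
→ shifted right by 2 → 001011001100100 = 5732
21015 = 101001000010111
→ XOR → 100010001110011 = 17523
0x49C6 = 100100111000110
→ XOR → 000110110110101 = 3509
0b100100010110000 = 100100010110000
→ OR → 100110110110101 = 19893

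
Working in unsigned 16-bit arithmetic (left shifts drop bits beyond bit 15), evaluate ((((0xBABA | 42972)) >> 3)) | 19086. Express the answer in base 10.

24575

0xBABA = 1011101010111010
42972 = 1010011111011100
→ | → 1011111111111110 = 49150
→ >> 3 → 0001011111111111 = 6143
19086 = 0100101010001110
→ | → 0101111111111111 = 24575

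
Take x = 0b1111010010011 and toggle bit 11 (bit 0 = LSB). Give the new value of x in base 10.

5779

x = 1111010010011
bit 11 is currently 1; toggle it via x ^ (1 << 11) = x ^ 2048
→ 1011010010011 = 5779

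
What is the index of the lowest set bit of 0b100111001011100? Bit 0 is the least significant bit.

2

0b100111001011100 = 100111001011100
Trailing zeros: 2, so the lowest set bit is bit 2 (value 4).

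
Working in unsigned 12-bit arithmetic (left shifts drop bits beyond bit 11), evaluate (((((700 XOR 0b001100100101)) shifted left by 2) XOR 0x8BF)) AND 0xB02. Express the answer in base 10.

2562

700 = 001010111100
0b001100100101 = 001100100101
→ XOR → 000110011001 = 409
→ shifted left by 2 (mod 2^12) → 011001100100 = 1636
0x8BF = 100010111111
→ XOR → 111011011011 = 3803
0xB02 = 101100000010
→ AND → 101000000010 = 2562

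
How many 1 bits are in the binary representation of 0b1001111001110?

8

n = 1001111001110
Count the 1s: 1 + 1 + 1 + 1 + 1 + 1 + 1 + 1 = 8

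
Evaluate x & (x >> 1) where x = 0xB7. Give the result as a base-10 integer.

19

x = 10110111 = 183
x>>1 = 01011011
AND  = 00010011 = 19
(x & (x >> 1) has a 1 wherever x has two consecutive 1 bits.)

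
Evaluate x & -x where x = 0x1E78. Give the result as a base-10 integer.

x = 1111001111000 = 7800
-x (two's complement) = …0000110001000
AND   = 0000000001000 = 8
(x & -x isolates the lowest set bit of x.)

8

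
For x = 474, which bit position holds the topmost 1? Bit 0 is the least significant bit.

8

474 = 111011010
The topmost 1 is at position 8 (since 2^8 = 256 ≤ 474 < 512).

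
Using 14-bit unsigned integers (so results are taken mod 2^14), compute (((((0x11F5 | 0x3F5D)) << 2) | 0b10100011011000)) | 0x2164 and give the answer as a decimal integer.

0x11F5 = 01000111110101
0x3F5D = 11111101011101
→ | → 11111111111101 = 16381
→ << 2 (mod 2^14) → 11111111110100 = 16372
0b10100011011000 = 10100011011000
→ | → 11111111111100 = 16380
0x2164 = 10000101100100
→ | → 11111111111100 = 16380

16380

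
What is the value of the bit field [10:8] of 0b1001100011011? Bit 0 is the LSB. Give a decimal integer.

v = 1001100011011
Shift right by 8: 10011
Mask low 3 bits: 011 = 3

3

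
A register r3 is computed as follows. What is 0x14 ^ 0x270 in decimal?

0x14 = 0000010100
0x270 = 1001110000
XOR → 1001100100 = 612

612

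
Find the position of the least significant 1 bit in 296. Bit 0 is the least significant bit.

3

296 = 100101000
Trailing zeros: 3, so the lowest set bit is bit 3 (value 8).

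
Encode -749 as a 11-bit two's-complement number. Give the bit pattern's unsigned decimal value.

1299

749 in 11 bits: 01011101101
Invert: 10100010010
Add 1:  10100010011 = 1299
(Check: 2^11 - 749 = 2048 - 749 = 1299.)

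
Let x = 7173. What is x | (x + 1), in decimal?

x = 1110000000101 = 7173
x + 1 = 1110000000110
OR    = 1110000000111 = 7175
(x | (x + 1) sets the lowest cleared bit.)

7175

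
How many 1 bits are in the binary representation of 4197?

5

4197 = 1000001100101
Count the 1s: 1 + 1 + 1 + 1 + 1 = 5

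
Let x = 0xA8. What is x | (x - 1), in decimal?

175

x = 10101000 = 168
x - 1 = 10100111
OR    = 10101111 = 175
(x | (x - 1) sets all bits below the lowest set bit.)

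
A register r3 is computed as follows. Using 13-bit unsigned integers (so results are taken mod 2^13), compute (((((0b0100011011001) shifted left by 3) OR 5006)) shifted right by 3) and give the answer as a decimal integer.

761

0b0100011011001 = 0100011011001
→ shifted left by 3 (mod 2^13) → 0011011001000 = 1736
5006 = 1001110001110
→ OR → 1011111001110 = 6094
→ shifted right by 3 → 0001011111001 = 761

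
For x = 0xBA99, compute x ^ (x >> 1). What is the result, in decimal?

x = 1011101010011001 = 47769
x>>1 = 0101110101001100
XOR  = 1110011111010101 = 59349
(x ^ (x >> 1) gives the standard binary-reflected Gray code of x.)

59349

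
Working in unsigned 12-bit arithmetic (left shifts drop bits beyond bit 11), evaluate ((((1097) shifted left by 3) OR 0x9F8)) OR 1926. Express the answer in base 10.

4094

1097 = 010001001001
→ shifted left by 3 (mod 2^12) → 001001001000 = 584
0x9F8 = 100111111000
→ OR → 101111111000 = 3064
1926 = 011110000110
→ OR → 111111111110 = 4094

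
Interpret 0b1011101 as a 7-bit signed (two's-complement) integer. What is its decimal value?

pattern = 1011101 (MSB is 1 ⇒ negative)
Invert: 0100010, add 1 → 0100011 = 35, so the value is -35.
(Equivalently: 93 - 2^7 = 93 - 128 = -35.)

-35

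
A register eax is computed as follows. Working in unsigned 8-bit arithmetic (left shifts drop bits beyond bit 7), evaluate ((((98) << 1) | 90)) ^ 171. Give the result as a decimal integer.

117

98 = 01100010
→ << 1 (mod 2^8) → 11000100 = 196
90 = 01011010
→ | → 11011110 = 222
171 = 10101011
→ ^ → 01110101 = 117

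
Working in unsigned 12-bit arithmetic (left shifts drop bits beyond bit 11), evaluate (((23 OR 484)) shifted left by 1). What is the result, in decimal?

23 = 000000010111
484 = 000111100100
→ OR → 000111110111 = 503
→ shifted left by 1 (mod 2^12) → 001111101110 = 1006

1006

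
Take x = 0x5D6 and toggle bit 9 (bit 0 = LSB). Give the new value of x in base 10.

x = 010111010110
bit 9 is currently 0; toggle it via x ^ (1 << 9) = x ^ 512
→ 011111010110 = 2006

2006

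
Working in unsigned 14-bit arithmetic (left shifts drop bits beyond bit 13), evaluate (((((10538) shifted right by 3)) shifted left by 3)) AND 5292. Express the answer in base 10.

10538 = 10100100101010
→ shifted right by 3 → 00010100100101 = 1317
→ shifted left by 3 (mod 2^14) → 10100100101000 = 10536
5292 = 01010010101100
→ AND → 00000000101000 = 40

40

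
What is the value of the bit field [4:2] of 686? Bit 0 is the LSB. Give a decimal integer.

v = 1010101110
Shift right by 2: 10101011
Mask low 3 bits: 011 = 3

3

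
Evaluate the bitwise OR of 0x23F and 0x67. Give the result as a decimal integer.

0x23F = 1000111111
0x67 = 0001100111
 OR → 1001111111 = 639

639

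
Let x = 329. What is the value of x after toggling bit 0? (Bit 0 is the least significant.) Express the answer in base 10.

x = 000101001001
bit 0 is currently 1; toggle it via x ^ (1 << 0) = x ^ 1
→ 000101001000 = 328

328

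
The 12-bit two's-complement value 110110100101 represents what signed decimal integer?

pattern = 110110100101 (MSB is 1 ⇒ negative)
Invert: 001001011010, add 1 → 001001011011 = 603, so the value is -603.
(Equivalently: 3493 - 2^12 = 3493 - 4096 = -603.)

-603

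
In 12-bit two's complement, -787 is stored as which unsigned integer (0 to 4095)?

787 in 12 bits: 001100010011
Invert: 110011101100
Add 1:  110011101101 = 3309
(Check: 2^12 - 787 = 4096 - 787 = 3309.)

3309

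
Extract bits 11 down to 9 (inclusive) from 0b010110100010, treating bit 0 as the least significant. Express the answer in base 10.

v = 010110100010
Shift right by 9: 010
Mask low 3 bits: 010 = 2

2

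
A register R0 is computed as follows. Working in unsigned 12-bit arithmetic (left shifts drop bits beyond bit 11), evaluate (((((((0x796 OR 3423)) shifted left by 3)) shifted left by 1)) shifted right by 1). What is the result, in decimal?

1784

0x796 = 011110010110
3423 = 110101011111
→ OR → 111111011111 = 4063
→ shifted left by 3 (mod 2^12) → 111011111000 = 3832
→ shifted left by 1 (mod 2^12) → 110111110000 = 3568
→ shifted right by 1 → 011011111000 = 1784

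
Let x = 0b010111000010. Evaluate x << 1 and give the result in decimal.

x = 010111000010
shift left by 1 → 101110000100 = 2948
(equivalently, 1474 × 2^1 = 1474 × 2)

2948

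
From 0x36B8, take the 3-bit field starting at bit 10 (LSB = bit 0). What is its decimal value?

5

v = 011011010111000
Shift right by 10: 01101
Mask low 3 bits: 101 = 5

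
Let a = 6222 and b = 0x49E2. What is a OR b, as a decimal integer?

23022

6222 = 001100001001110
0x49E2 = 100100111100010
 OR → 101100111101110 = 23022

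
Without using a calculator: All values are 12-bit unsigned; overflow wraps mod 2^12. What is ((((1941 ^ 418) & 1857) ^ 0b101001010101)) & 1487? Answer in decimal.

1092

1941 = 011110010101
418 = 000110100010
→ ^ → 011000110111 = 1591
1857 = 011101000001
→ & → 011000000001 = 1537
0b101001010101 = 101001010101
→ ^ → 110001010100 = 3156
1487 = 010111001111
→ & → 010001000100 = 1092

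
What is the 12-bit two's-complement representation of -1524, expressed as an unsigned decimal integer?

1524 in 12 bits: 010111110100
Invert: 101000001011
Add 1:  101000001100 = 2572
(Check: 2^12 - 1524 = 4096 - 1524 = 2572.)

2572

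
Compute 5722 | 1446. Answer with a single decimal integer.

5722 = 1011001011010
1446 = 0010110100110
 OR → 1011111111110 = 6142

6142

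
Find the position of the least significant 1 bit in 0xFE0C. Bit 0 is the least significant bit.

2

0xFE0C = 1111111000001100
Trailing zeros: 2, so the lowest set bit is bit 2 (value 4).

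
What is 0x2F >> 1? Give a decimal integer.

0x2F = 101111
shift right by 1 → 010111 = 23
(equivalently, floor(47 / 2))

23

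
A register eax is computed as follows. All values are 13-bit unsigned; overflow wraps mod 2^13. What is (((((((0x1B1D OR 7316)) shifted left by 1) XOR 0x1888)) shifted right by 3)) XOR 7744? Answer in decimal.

7862

0x1B1D = 1101100011101
7316 = 1110010010100
→ OR → 1111110011101 = 8093
→ shifted left by 1 (mod 2^13) → 1111100111010 = 7994
0x1888 = 1100010001000
→ XOR → 0011110110010 = 1970
→ shifted right by 3 → 0000011110110 = 246
7744 = 1111001000000
→ XOR → 1111010110110 = 7862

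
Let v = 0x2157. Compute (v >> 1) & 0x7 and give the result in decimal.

v = 10000101010111
Shift right by 1: 1000010101011
Mask low 3 bits: 011 = 3

3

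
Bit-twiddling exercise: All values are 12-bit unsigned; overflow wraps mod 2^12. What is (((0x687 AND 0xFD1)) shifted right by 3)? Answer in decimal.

0x687 = 011010000111
0xFD1 = 111111010001
→ AND → 011010000001 = 1665
→ shifted right by 3 → 000011010000 = 208

208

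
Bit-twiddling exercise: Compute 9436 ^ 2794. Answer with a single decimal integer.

11830

9436 = 10010011011100
2794 = 00101011101010
XOR → 10111000110110 = 11830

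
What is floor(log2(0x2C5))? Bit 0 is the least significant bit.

0x2C5 = 1011000101
The topmost 1 is at position 9 (since 2^9 = 512 ≤ 709 < 1024).

9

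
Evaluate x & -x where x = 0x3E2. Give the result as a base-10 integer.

2

x = 1111100010 = 994
-x (two's complement) = …0000011110
AND   = 0000000010 = 2
(x & -x isolates the lowest set bit of x.)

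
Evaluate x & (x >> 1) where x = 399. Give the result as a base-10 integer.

135

x = 110001111 = 399
x>>1 = 011000111
AND  = 010000111 = 135
(x & (x >> 1) has a 1 wherever x has two consecutive 1 bits.)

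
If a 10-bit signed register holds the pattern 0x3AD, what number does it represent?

pattern = 1110101101 (MSB is 1 ⇒ negative)
Invert: 0001010010, add 1 → 0001010011 = 83, so the value is -83.
(Equivalently: 941 - 2^10 = 941 - 1024 = -83.)

-83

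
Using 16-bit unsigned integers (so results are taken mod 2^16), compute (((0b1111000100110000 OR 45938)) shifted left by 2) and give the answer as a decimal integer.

0b1111000100110000 = 1111000100110000
45938 = 1011001101110010
→ OR → 1111001101110010 = 62322
→ shifted left by 2 (mod 2^16) → 1100110111001000 = 52680

52680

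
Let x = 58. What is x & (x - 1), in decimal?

56

x = 111010 = 58
x - 1 = 111001
AND   = 111000 = 56
(x & (x - 1) clears the lowest set bit of x.)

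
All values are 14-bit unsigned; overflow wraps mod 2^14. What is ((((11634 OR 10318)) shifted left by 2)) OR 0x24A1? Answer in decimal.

11634 = 10110101110010
10318 = 10100001001110
→ OR → 10110101111110 = 11646
→ shifted left by 2 (mod 2^14) → 11010111111000 = 13816
0x24A1 = 10010010100001
→ OR → 11010111111001 = 13817

13817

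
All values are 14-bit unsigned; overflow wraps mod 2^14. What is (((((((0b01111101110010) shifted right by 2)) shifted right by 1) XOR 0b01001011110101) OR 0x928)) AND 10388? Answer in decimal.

2064

0b01111101110010 = 01111101110010
→ shifted right by 2 → 00011111011100 = 2012
→ shifted right by 1 → 00001111101110 = 1006
0b01001011110101 = 01001011110101
→ XOR → 01000100011011 = 4379
0x928 = 00100100101000
→ OR → 01100100111011 = 6459
10388 = 10100010010100
→ AND → 00100000010000 = 2064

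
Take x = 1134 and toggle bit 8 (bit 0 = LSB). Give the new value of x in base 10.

x = 10001101110
bit 8 is currently 0; toggle it via x ^ (1 << 8) = x ^ 256
→ 10101101110 = 1390

1390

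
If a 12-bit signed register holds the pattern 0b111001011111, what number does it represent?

-417

pattern = 111001011111 (MSB is 1 ⇒ negative)
Invert: 000110100000, add 1 → 000110100001 = 417, so the value is -417.
(Equivalently: 3679 - 2^12 = 3679 - 4096 = -417.)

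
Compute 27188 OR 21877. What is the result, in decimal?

32629

27188 = 110101000110100
21877 = 101010101110101
 OR → 111111101110101 = 32629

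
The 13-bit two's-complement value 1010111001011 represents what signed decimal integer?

pattern = 1010111001011 (MSB is 1 ⇒ negative)
Invert: 0101000110100, add 1 → 0101000110101 = 2613, so the value is -2613.
(Equivalently: 5579 - 2^13 = 5579 - 8192 = -2613.)

-2613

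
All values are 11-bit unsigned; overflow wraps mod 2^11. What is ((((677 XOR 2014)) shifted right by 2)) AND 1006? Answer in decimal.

677 = 01010100101
2014 = 11111011110
→ XOR → 10101111011 = 1403
→ shifted right by 2 → 00101011110 = 350
1006 = 01111101110
→ AND → 00101001110 = 334

334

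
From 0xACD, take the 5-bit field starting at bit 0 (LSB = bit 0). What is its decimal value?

13

v = 101011001101
Shift right by 0: 101011001101
Mask low 5 bits: 01101 = 13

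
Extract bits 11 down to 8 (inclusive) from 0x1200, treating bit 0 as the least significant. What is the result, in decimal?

2

v = 1001000000000
Shift right by 8: 10010
Mask low 4 bits: 0010 = 2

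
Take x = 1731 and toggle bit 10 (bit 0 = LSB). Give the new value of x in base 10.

x = 11011000011
bit 10 is currently 1; toggle it via x ^ (1 << 10) = x ^ 1024
→ 01011000011 = 707

707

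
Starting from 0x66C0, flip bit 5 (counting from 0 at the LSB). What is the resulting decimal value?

26336

x = 110011011000000
bit 5 is currently 0; toggle it via x ^ (1 << 5) = x ^ 32
→ 110011011100000 = 26336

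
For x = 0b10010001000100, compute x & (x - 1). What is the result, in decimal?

9280

x = 10010001000100 = 9284
x - 1 = 10010001000011
AND   = 10010001000000 = 9280
(x & (x - 1) clears the lowest set bit of x.)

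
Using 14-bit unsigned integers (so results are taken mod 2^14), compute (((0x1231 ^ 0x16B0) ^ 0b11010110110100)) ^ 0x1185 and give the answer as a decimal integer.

0x1231 = 01001000110001
0x16B0 = 01011010110000
→ ^ → 00010010000001 = 1153
0b11010110110100 = 11010110110100
→ ^ → 11000100110101 = 12597
0x1185 = 01000110000101
→ ^ → 10000010110000 = 8368

8368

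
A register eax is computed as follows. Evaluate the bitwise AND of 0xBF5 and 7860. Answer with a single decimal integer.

0xBF5 = 0101111110101
7860 = 1111010110100
AND → 0101010110100 = 2740

2740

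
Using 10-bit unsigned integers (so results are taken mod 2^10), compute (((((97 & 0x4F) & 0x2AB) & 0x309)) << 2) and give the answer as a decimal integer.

97 = 0001100001
0x4F = 0001001111
→ & → 0001000001 = 65
0x2AB = 1010101011
→ & → 0000000001 = 1
0x309 = 1100001001
→ & → 0000000001 = 1
→ << 2 (mod 2^10) → 0000000100 = 4

4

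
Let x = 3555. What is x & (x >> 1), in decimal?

1249

x = 110111100011 = 3555
x>>1 = 011011110001
AND  = 010011100001 = 1249
(x & (x >> 1) has a 1 wherever x has two consecutive 1 bits.)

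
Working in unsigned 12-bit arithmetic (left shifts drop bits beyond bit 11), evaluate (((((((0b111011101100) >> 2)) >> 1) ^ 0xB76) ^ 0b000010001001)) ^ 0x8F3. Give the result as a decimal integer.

721

0b111011101100 = 111011101100
→ >> 2 → 001110111011 = 955
→ >> 1 → 000111011101 = 477
0xB76 = 101101110110
→ ^ → 101010101011 = 2731
0b000010001001 = 000010001001
→ ^ → 101000100010 = 2594
0x8F3 = 100011110011
→ ^ → 001011010001 = 721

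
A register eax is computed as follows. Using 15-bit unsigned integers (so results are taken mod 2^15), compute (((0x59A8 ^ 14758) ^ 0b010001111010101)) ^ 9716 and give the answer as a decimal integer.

0x59A8 = 101100110101000
14758 = 011100110100110
→ ^ → 110000000001110 = 24590
0b010001111010101 = 010001111010101
→ ^ → 100001111011011 = 17371
9716 = 010010111110100
→ ^ → 110011000101111 = 26159

26159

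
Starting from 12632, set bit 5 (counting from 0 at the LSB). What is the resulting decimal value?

x = 011000101011000
bit 5 is currently 0; set it via x | (1 << 5) = x | 32
→ 011000101111000 = 12664

12664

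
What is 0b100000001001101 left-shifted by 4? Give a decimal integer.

x = 0000100000001001101
shift left by 4 → 1000000010011010000 = 263376
(equivalently, 16461 × 2^4 = 16461 × 16)

263376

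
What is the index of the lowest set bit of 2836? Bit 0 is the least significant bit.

2836 = 101100010100
Trailing zeros: 2, so the lowest set bit is bit 2 (value 4).

2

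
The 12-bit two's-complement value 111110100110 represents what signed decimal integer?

-90

pattern = 111110100110 (MSB is 1 ⇒ negative)
Invert: 000001011001, add 1 → 000001011010 = 90, so the value is -90.
(Equivalently: 4006 - 2^12 = 4006 - 4096 = -90.)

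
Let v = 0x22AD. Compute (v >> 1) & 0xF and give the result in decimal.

v = 010001010101101
Shift right by 1: 01000101010110
Mask low 4 bits: 0110 = 6

6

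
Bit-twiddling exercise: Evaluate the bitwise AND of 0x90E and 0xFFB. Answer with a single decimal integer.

0x90E = 100100001110
0xFFB = 111111111011
AND → 100100001010 = 2314

2314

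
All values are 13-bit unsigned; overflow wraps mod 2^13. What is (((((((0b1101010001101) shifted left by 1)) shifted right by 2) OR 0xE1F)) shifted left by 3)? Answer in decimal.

0b1101010001101 = 1101010001101
→ shifted left by 1 (mod 2^13) → 1010100011010 = 5402
→ shifted right by 2 → 0010101000110 = 1350
0xE1F = 0111000011111
→ OR → 0111101011111 = 3935
→ shifted left by 3 (mod 2^13) → 1101011111000 = 6904

6904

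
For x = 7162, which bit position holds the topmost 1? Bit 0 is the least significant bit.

12

7162 = 1101111111010
The topmost 1 is at position 12 (since 2^12 = 4096 ≤ 7162 < 8192).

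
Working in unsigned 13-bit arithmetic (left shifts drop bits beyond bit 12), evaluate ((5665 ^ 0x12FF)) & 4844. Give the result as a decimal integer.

204

5665 = 1011000100001
0x12FF = 1001011111111
→ ^ → 0010011011110 = 1246
4844 = 1001011101100
→ & → 0000011001100 = 204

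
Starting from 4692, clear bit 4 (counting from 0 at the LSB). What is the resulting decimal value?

x = 0001001001010100
bit 4 is currently 1; clear it via x & ~(1 << 4) = x & ~16
→ 0001001001000100 = 4676

4676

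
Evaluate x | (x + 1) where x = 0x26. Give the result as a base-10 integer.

39

x = 100110 = 38
x + 1 = 100111
OR    = 100111 = 39
(x | (x + 1) sets the lowest cleared bit.)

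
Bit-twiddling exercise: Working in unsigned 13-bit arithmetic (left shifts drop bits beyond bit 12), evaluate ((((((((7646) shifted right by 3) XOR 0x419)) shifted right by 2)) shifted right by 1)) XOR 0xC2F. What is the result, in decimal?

7646 = 1110111011110
→ shifted right by 3 → 0001110111011 = 955
0x419 = 0010000011001
→ XOR → 0011110100010 = 1954
→ shifted right by 2 → 0000111101000 = 488
→ shifted right by 1 → 0000011110100 = 244
0xC2F = 0110000101111
→ XOR → 0110011011011 = 3291

3291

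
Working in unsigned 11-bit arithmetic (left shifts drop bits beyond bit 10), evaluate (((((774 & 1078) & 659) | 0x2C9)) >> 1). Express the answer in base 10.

774 = 01100000110
1078 = 10000110110
→ & → 00000000110 = 6
659 = 01010010011
→ & → 00000000010 = 2
0x2C9 = 01011001001
→ | → 01011001011 = 715
→ >> 1 → 00101100101 = 357

357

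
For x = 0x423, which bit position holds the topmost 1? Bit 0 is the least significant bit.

0x423 = 10000100011
The topmost 1 is at position 10 (since 2^10 = 1024 ≤ 1059 < 2048).

10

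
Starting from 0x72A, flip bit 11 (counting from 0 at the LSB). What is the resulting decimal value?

3882

x = 00011100101010
bit 11 is currently 0; toggle it via x ^ (1 << 11) = x ^ 2048
→ 00111100101010 = 3882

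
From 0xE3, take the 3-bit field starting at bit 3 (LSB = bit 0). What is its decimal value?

v = 000011100011
Shift right by 3: 000011100
Mask low 3 bits: 100 = 4

4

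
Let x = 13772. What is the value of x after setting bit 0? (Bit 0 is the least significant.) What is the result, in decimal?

13773

x = 011010111001100
bit 0 is currently 0; set it via x | (1 << 0) = x | 1
→ 011010111001101 = 13773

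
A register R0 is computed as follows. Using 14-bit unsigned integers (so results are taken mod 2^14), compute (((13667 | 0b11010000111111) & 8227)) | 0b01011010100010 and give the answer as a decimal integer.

13987

13667 = 11010101100011
0b11010000111111 = 11010000111111
→ | → 11010101111111 = 13695
8227 = 10000000100011
→ & → 10000000100011 = 8227
0b01011010100010 = 01011010100010
→ | → 11011010100011 = 13987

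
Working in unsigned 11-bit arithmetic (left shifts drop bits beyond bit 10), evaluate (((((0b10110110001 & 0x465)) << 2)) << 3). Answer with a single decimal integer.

0b10110110001 = 10110110001
0x465 = 10001100101
→ & → 10000100001 = 1057
→ << 2 (mod 2^11) → 00010000100 = 132
→ << 3 (mod 2^11) → 10000100000 = 1056

1056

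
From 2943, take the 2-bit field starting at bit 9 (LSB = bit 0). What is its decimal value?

v = 101101111111
Shift right by 9: 101
Mask low 2 bits: 01 = 1

1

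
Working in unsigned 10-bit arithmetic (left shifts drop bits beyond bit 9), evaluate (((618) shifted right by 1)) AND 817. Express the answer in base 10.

305

618 = 1001101010
→ shifted right by 1 → 0100110101 = 309
817 = 1100110001
→ AND → 0100110001 = 305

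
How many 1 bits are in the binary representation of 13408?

13408 = 11010001100000
Count the 1s: 1 + 1 + 1 + 1 + 1 = 5

5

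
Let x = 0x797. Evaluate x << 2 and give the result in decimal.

7772

0x797 = 0011110010111
shift left by 2 → 1111001011100 = 7772
(equivalently, 1943 × 2^2 = 1943 × 4)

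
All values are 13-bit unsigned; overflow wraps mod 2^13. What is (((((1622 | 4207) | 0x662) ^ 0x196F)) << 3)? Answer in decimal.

1622 = 0011001010110
4207 = 1000001101111
→ | → 1011001111111 = 5759
0x662 = 0011001100010
→ | → 1011001111111 = 5759
0x196F = 1100101101111
→ ^ → 0111100010000 = 3856
→ << 3 (mod 2^13) → 1100010000000 = 6272

6272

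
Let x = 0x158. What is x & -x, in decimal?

8

x = 101011000 = 344
-x (two's complement) = …010101000
AND   = 000001000 = 8
(x & -x isolates the lowest set bit of x.)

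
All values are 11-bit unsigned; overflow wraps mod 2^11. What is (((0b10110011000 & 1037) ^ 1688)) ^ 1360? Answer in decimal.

1984

0b10110011000 = 10110011000
1037 = 10000001101
→ & → 10000001000 = 1032
1688 = 11010011000
→ ^ → 01010010000 = 656
1360 = 10101010000
→ ^ → 11111000000 = 1984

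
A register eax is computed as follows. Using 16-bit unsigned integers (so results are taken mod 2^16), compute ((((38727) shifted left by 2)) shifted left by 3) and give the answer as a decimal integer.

38727 = 1001011101000111
→ shifted left by 2 (mod 2^16) → 0101110100011100 = 23836
→ shifted left by 3 (mod 2^16) → 1110100011100000 = 59616

59616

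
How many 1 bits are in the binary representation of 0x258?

0x258 = 1001011000
Count the 1s: 1 + 1 + 1 + 1 = 4

4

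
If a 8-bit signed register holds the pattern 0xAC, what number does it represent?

-84

pattern = 10101100 (MSB is 1 ⇒ negative)
Invert: 01010011, add 1 → 01010100 = 84, so the value is -84.
(Equivalently: 172 - 2^8 = 172 - 256 = -84.)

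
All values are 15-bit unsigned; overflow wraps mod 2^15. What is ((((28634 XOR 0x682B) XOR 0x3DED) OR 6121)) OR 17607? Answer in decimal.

28634 = 110111111011010
0x682B = 110100000101011
→ XOR → 000011111110001 = 2033
0x3DED = 011110111101101
→ XOR → 011101000011100 = 14876
6121 = 001011111101001
→ OR → 011111111111101 = 16381
17607 = 100010011000111
→ OR → 111111111111111 = 32767

32767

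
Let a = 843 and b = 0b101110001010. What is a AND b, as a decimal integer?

843 = 001101001011
b = 101110001010
AND → 001100001010 = 778

778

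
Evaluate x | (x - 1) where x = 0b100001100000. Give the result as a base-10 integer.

2175

x = 100001100000 = 2144
x - 1 = 100001011111
OR    = 100001111111 = 2175
(x | (x - 1) sets all bits below the lowest set bit.)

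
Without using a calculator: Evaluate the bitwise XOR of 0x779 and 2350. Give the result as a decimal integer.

0x779 = 011101111001
2350 = 100100101110
XOR → 111001010111 = 3671

3671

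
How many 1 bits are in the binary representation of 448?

3

448 = 111000000
Count the 1s: 1 + 1 + 1 = 3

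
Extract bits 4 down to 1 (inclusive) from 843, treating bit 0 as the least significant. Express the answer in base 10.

v = 1101001011
Shift right by 1: 110100101
Mask low 4 bits: 0101 = 5

5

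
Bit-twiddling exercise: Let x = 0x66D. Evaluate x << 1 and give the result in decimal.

3290

0x66D = 011001101101
shift left by 1 → 110011011010 = 3290
(equivalently, 1645 × 2^1 = 1645 × 2)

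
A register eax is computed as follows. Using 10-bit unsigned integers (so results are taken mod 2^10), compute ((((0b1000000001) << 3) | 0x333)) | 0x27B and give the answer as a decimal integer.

0b1000000001 = 1000000001
→ << 3 (mod 2^10) → 0000001000 = 8
0x333 = 1100110011
→ | → 1100111011 = 827
0x27B = 1001111011
→ | → 1101111011 = 891

891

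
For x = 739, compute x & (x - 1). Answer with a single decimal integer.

x = 1011100011 = 739
x - 1 = 1011100010
AND   = 1011100010 = 738
(x & (x - 1) clears the lowest set bit of x.)

738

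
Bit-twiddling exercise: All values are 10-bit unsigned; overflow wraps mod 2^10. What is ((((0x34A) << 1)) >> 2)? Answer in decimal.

165

0x34A = 1101001010
→ << 1 (mod 2^10) → 1010010100 = 660
→ >> 2 → 0010100101 = 165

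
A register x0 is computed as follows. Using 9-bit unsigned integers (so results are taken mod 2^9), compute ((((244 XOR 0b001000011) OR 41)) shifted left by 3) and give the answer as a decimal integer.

504

244 = 011110100
0b001000011 = 001000011
→ XOR → 010110111 = 183
41 = 000101001
→ OR → 010111111 = 191
→ shifted left by 3 (mod 2^9) → 111111000 = 504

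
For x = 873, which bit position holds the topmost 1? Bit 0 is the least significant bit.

873 = 1101101001
The topmost 1 is at position 9 (since 2^9 = 512 ≤ 873 < 1024).

9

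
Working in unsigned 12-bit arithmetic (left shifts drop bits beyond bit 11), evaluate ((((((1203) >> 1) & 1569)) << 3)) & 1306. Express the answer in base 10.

8

1203 = 010010110011
→ >> 1 → 001001011001 = 601
1569 = 011000100001
→ & → 001000000001 = 513
→ << 3 (mod 2^12) → 000000001000 = 8
1306 = 010100011010
→ & → 000000001000 = 8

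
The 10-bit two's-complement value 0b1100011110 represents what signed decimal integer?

-226

pattern = 1100011110 (MSB is 1 ⇒ negative)
Invert: 0011100001, add 1 → 0011100010 = 226, so the value is -226.
(Equivalently: 798 - 2^10 = 798 - 1024 = -226.)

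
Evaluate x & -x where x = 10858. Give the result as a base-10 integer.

x = 10101001101010 = 10858
-x (two's complement) = …01010110010110
AND   = 00000000000010 = 2
(x & -x isolates the lowest set bit of x.)

2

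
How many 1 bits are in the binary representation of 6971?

6971 = 1101100111011
Count the 1s: 1 + 1 + 1 + 1 + 1 + 1 + 1 + 1 + 1 = 9

9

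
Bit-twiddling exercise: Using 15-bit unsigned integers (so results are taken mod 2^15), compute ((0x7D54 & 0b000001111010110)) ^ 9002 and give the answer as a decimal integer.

0x7D54 = 111110101010100
0b000001111010110 = 000001111010110
→ & → 000000101010100 = 340
9002 = 010001100101010
→ ^ → 010001001111110 = 8830

8830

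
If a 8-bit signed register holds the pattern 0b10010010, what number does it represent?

pattern = 10010010 (MSB is 1 ⇒ negative)
Invert: 01101101, add 1 → 01101110 = 110, so the value is -110.
(Equivalently: 146 - 2^8 = 146 - 256 = -110.)

-110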